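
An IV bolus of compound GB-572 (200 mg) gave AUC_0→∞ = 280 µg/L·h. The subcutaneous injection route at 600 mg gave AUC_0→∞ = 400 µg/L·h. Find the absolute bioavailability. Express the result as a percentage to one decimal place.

F = (AUC_ev / D_ev) / (AUC_iv / D_iv)
  = (400/600) / (280/200)
  = 0.666667 / 1.4 = 0.4762
  = 47.62%

F = 47.6%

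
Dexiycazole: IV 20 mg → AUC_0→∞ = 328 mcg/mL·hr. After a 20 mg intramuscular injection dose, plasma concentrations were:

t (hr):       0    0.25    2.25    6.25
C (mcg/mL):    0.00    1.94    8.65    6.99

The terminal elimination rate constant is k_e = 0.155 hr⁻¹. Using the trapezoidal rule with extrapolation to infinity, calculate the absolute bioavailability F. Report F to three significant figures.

F = 0.266

Trapezoidal AUC_0→6.25 (intramuscular injection):
  [0→0.25]: (0.00+1.94)/2 × 0.25 = 0.2425
  [0.25→2.25]: (1.94+8.65)/2 × 2 = 10.59
  [2.25→6.25]: (8.65+6.99)/2 × 4 = 31.28
  Sum = 42.1125 mcg/mL·hr
Tail: C_last/k_e = 6.99/0.155 = 45.097
AUC_0→∞ (intramuscular injection) = 42.1125 + 45.097 = 87.2095 mcg/mL·hr
F = (AUC_ev/D_ev)/(AUC_iv/D_iv) = (87.2095/20)/(328/20) = 4.360475/16.4 = 0.2659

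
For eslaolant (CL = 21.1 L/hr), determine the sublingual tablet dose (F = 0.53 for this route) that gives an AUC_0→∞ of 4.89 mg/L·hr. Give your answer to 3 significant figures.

Dose = CL × AUC_0→∞ / F
     = 21.1 × 4.89 / 0.53 = 194.677 mg

Dose = 195 mg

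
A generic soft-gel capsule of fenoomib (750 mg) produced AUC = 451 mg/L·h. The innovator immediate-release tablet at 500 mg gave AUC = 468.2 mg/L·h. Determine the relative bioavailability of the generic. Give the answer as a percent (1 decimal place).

F_rel = 64.2%

F_rel = (AUC_test/D_test) / (AUC_ref/D_ref)
      = (451/750) / (468.2/500)
      = 0.601333 / 0.9364 = 0.6422 = 64.22%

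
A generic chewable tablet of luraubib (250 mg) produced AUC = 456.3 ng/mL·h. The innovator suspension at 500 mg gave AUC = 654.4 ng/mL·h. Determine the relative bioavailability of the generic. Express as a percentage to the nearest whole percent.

F_rel = (AUC_test/D_test) / (AUC_ref/D_ref)
      = (456.3/250) / (654.4/500)
      = 1.8252 / 1.3088 = 1.3946 = 139.46%

F_rel = 139%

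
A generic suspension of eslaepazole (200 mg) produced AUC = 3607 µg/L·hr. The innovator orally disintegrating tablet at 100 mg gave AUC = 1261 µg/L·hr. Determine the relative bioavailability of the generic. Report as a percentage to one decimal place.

F_rel = (AUC_test/D_test) / (AUC_ref/D_ref)
      = (3607/200) / (1261/100)
      = 18.035 / 12.61 = 1.4302 = 143.02%

F_rel = 143.0%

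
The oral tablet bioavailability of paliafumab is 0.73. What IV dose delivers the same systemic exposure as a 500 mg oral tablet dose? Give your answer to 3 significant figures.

Systemic exposure from an extravascular dose = F × D_ev, so the equivalent IV dose is F × D_ev.
D_iv = F × D_ev = 0.73 × 500 = 365 mg

D_iv = 365 mg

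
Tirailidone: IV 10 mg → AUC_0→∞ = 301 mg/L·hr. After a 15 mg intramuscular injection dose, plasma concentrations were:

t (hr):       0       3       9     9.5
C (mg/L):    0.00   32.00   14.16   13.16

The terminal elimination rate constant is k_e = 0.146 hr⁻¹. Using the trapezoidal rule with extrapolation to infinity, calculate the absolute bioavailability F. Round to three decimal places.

Trapezoidal AUC_0→9.5 (intramuscular injection):
  [0→3]: (0.00+32.00)/2 × 3 = 48.0
  [3→9]: (32.00+14.16)/2 × 6 = 138.48
  [9→9.5]: (14.16+13.16)/2 × 0.5 = 6.83
  Sum = 193.31 mg/L·hr
Tail: C_last/k_e = 13.16/0.146 = 90.137
AUC_0→∞ (intramuscular injection) = 193.31 + 90.137 = 283.447 mg/L·hr
F = (AUC_ev/D_ev)/(AUC_iv/D_iv) = (283.447/15)/(301/10) = 18.8965/30.1 = 0.6278

F = 0.628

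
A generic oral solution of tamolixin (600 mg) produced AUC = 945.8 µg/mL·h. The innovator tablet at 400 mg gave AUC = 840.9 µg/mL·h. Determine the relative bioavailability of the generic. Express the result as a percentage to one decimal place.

F_rel = (AUC_test/D_test) / (AUC_ref/D_ref)
      = (945.8/600) / (840.9/400)
      = 1.57633 / 2.10225 = 0.7498 = 74.98%

F_rel = 75.0%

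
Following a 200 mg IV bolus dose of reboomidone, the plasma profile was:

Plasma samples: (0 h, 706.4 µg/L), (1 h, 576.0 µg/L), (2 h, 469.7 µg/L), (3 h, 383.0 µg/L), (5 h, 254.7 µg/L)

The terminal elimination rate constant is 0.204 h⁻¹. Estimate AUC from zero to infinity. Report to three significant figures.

Trapezoidal AUC_0→5:
  [0→1]: (706.4+576.0)/2 × 1 = 641.2
  [1→2]: (576.0+469.7)/2 × 1 = 522.85
  [2→3]: (469.7+383.0)/2 × 1 = 426.35
  [3→5]: (383.0+254.7)/2 × 2 = 637.7
  Sum = 2228.1 µg/L·h
Extrapolated tail: C_last / k_e = 254.7 / 0.204 = 1248.529
AUC_0→∞ = 2228.1 + 1248.529 = 3476.629 µg/L·h

AUC = 3480 µg/L·h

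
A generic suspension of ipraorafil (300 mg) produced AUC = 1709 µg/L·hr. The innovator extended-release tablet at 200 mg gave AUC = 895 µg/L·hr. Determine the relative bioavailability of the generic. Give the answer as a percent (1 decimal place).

F_rel = 127.3%

F_rel = (AUC_test/D_test) / (AUC_ref/D_ref)
      = (1709/300) / (895/200)
      = 5.69667 / 4.475 = 1.2730 = 127.30%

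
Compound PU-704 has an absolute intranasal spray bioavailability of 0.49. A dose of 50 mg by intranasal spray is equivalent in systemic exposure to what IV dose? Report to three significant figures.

D_iv = 24.5 mg

Systemic exposure from an extravascular dose = F × D_ev, so the equivalent IV dose is F × D_ev.
D_iv = F × D_ev = 0.49 × 50 = 24.5 mg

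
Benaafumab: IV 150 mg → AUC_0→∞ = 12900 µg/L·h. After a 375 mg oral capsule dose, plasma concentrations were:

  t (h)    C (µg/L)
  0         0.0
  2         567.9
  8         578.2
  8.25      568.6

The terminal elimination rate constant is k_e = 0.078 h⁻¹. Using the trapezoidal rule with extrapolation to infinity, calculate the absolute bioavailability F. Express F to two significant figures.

Trapezoidal AUC_0→8.25 (oral capsule):
  [0→2]: (0.0+567.9)/2 × 2 = 567.9
  [2→8]: (567.9+578.2)/2 × 6 = 3438.3
  [8→8.25]: (578.2+568.6)/2 × 0.25 = 143.35
  Sum = 4149.55 µg/L·h
Tail: C_last/k_e = 568.6/0.078 = 7289.744
AUC_0→∞ (oral capsule) = 4149.55 + 7289.744 = 11439.294 µg/L·h
F = (AUC_ev/D_ev)/(AUC_iv/D_iv) = (11439.294/375)/(12900/150) = 30.504784/86 = 0.3547

F = 0.35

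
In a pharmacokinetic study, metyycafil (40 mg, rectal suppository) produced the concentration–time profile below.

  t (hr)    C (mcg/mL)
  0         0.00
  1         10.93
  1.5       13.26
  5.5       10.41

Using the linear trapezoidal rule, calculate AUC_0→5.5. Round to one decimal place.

Trapezoidal AUC_0→5.5:
  [0→1]: (0.00+10.93)/2 × 1 = 5.465
  [1→1.5]: (10.93+13.26)/2 × 0.5 = 6.0475
  [1.5→5.5]: (13.26+10.41)/2 × 4 = 47.34
  Sum = 58.8525 mcg/mL·hr

AUC = 58.9 mcg/mL·hr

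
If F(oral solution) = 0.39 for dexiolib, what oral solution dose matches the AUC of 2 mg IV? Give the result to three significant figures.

D_oral = 5.13 mg

For equal systemic exposure: F × D_ev = D_iv
D_ev = D_iv / F = 2 / 0.39 = 5.12821 mg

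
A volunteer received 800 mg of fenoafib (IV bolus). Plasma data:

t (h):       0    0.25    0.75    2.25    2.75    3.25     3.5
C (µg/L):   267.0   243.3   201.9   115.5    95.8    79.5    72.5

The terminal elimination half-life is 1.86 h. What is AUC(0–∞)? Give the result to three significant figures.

Trapezoidal AUC_0→3.5:
  [0→0.25]: (267.0+243.3)/2 × 0.25 = 63.7875
  [0.25→0.75]: (243.3+201.9)/2 × 0.5 = 111.3
  [0.75→2.25]: (201.9+115.5)/2 × 1.5 = 238.05
  [2.25→2.75]: (115.5+95.8)/2 × 0.5 = 52.825
  [2.75→3.25]: (95.8+79.5)/2 × 0.5 = 43.825
  [3.25→3.5]: (79.5+72.5)/2 × 0.25 = 19.0
  Sum = 528.7875 µg/L·h
k_e = ln2 / t½ = 0.693147 / 1.86 = 0.3727 h^-1
Extrapolated tail: C_last / k_e = 72.5 / 0.3727 = 194.526
AUC_0→∞ = 528.7875 + 194.526 = 723.3135 µg/L·h

AUC = 723 µg/L·h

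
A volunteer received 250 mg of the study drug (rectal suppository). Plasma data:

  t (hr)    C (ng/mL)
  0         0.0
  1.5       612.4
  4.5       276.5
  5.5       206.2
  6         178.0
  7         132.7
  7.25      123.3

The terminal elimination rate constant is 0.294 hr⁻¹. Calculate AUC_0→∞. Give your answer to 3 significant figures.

AUC = 2740 ng/mL·hr

Trapezoidal AUC_0→7.25:
  [0→1.5]: (0.0+612.4)/2 × 1.5 = 459.3
  [1.5→4.5]: (612.4+276.5)/2 × 3 = 1333.35
  [4.5→5.5]: (276.5+206.2)/2 × 1 = 241.35
  [5.5→6]: (206.2+178.0)/2 × 0.5 = 96.05
  [6→7]: (178.0+132.7)/2 × 1 = 155.35
  [7→7.25]: (132.7+123.3)/2 × 0.25 = 32.0
  Sum = 2317.4 ng/mL·hr
Extrapolated tail: C_last / k_e = 123.3 / 0.294 = 419.388
AUC_0→∞ = 2317.4 + 419.388 = 2736.788 ng/mL·hr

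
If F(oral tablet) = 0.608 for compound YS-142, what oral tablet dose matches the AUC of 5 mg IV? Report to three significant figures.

For equal systemic exposure: F × D_ev = D_iv
D_ev = D_iv / F = 5 / 0.608 = 8.22368 mg

D_oral = 8.22 mg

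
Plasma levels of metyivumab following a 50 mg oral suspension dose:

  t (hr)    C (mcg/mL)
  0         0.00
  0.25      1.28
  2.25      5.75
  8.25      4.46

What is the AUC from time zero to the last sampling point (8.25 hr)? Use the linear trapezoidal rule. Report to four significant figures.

AUC = 37.82 mcg/mL·hr

Trapezoidal AUC_0→8.25:
  [0→0.25]: (0.00+1.28)/2 × 0.25 = 0.16
  [0.25→2.25]: (1.28+5.75)/2 × 2 = 7.03
  [2.25→8.25]: (5.75+4.46)/2 × 6 = 30.63
  Sum = 37.82 mcg/mL·hr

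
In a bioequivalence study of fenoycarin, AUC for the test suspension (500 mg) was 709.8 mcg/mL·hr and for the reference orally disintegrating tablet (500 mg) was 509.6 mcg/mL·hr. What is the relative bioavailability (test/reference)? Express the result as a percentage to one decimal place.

F_rel = (AUC_test/D_test) / (AUC_ref/D_ref)
      = (709.8/500) / (509.6/500)
      = 1.4196 / 1.0192 = 1.3929 = 139.29%

F_rel = 139.3%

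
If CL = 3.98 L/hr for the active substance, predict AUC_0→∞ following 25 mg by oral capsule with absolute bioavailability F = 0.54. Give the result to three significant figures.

AUC_0→∞ = F × Dose / CL
        = 0.54 × 25 / 3.98 = 3.39196 mg/L·hr

AUC = 3.39 mg/L·hr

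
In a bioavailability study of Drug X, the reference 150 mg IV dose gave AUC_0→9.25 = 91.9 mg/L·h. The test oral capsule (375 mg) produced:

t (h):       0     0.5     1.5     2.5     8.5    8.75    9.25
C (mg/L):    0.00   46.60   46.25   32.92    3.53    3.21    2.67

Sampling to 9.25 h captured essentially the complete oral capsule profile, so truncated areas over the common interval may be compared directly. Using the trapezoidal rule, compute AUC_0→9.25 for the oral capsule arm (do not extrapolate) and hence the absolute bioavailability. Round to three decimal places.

Trapezoidal AUC_0→9.25 (oral capsule):
  [0→0.5]: (0.00+46.60)/2 × 0.5 = 11.65
  [0.5→1.5]: (46.60+46.25)/2 × 1 = 46.425
  [1.5→2.5]: (46.25+32.92)/2 × 1 = 39.585
  [2.5→8.5]: (32.92+3.53)/2 × 6 = 109.35
  [8.5→8.75]: (3.53+3.21)/2 × 0.25 = 0.8425
  [8.75→9.25]: (3.21+2.67)/2 × 0.5 = 1.47
  Sum = 209.3225 mg/L·h
F = (AUC_ev/D_ev)/(AUC_iv/D_iv) = (209.3225/375)/(91.9/150) = 0.558193/0.612667 = 0.9111

F = 0.911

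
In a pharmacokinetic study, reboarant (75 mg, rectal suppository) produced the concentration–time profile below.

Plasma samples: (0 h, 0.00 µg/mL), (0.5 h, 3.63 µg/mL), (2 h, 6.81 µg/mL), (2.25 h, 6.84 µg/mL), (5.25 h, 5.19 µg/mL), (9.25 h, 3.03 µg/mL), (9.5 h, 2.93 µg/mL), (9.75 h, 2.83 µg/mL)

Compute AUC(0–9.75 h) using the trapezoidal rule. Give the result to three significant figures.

Trapezoidal AUC_0→9.75:
  [0→0.5]: (0.00+3.63)/2 × 0.5 = 0.9075
  [0.5→2]: (3.63+6.81)/2 × 1.5 = 7.83
  [2→2.25]: (6.81+6.84)/2 × 0.25 = 1.70625
  [2.25→5.25]: (6.84+5.19)/2 × 3 = 18.045
  [5.25→9.25]: (5.19+3.03)/2 × 4 = 16.44
  [9.25→9.5]: (3.03+2.93)/2 × 0.25 = 0.745
  [9.5→9.75]: (2.93+2.83)/2 × 0.25 = 0.72
  Sum = 46.39375 µg/mL·h

AUC = 46.4 µg/mL·h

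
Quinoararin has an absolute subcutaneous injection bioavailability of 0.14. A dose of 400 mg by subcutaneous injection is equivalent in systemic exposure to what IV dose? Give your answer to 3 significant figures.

D_iv = 56.0 mg

Systemic exposure from an extravascular dose = F × D_ev, so the equivalent IV dose is F × D_ev.
D_iv = F × D_ev = 0.14 × 400 = 56 mg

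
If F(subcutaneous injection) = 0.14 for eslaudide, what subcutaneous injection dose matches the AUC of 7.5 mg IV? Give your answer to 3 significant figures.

D_subcutaneous = 53.6 mg

For equal systemic exposure: F × D_ev = D_iv
D_ev = D_iv / F = 7.5 / 0.14 = 53.5714 mg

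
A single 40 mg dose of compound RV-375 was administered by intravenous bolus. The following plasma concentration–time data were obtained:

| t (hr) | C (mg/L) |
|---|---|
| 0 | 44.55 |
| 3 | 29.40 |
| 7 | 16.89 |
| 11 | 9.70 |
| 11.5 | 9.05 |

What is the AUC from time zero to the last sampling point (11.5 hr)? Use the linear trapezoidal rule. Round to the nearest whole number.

Trapezoidal AUC_0→11.5:
  [0→3]: (44.55+29.40)/2 × 3 = 110.925
  [3→7]: (29.40+16.89)/2 × 4 = 92.58
  [7→11]: (16.89+9.70)/2 × 4 = 53.18
  [11→11.5]: (9.70+9.05)/2 × 0.5 = 4.6875
  Sum = 261.3725 mg/L·hr

AUC = 261 mg/L·hr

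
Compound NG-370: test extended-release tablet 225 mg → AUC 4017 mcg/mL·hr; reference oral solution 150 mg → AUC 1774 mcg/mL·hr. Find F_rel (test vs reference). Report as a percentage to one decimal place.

F_rel = (AUC_test/D_test) / (AUC_ref/D_ref)
      = (4017/225) / (1774/150)
      = 17.8533 / 11.8267 = 1.5096 = 150.96%

F_rel = 151.0%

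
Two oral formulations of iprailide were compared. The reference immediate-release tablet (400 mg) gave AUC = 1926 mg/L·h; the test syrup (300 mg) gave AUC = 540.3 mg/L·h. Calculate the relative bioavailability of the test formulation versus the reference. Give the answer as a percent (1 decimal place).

F_rel = 37.4%

F_rel = (AUC_test/D_test) / (AUC_ref/D_ref)
      = (540.3/300) / (1926/400)
      = 1.801 / 4.815 = 0.3740 = 37.40%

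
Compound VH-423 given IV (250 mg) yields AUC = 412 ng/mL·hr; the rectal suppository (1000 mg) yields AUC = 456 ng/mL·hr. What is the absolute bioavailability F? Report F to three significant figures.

F = (AUC_ev / D_ev) / (AUC_iv / D_iv)
  = (456/1000) / (412/250)
  = 0.456 / 1.648 = 0.2767

F = 0.277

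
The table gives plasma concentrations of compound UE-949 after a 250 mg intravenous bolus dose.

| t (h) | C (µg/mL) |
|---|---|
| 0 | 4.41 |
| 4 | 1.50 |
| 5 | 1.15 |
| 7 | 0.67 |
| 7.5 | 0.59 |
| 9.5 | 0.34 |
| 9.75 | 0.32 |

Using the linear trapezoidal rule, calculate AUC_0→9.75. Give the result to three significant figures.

AUC = 16.3 µg/mL·h

Trapezoidal AUC_0→9.75:
  [0→4]: (4.41+1.50)/2 × 4 = 11.82
  [4→5]: (1.50+1.15)/2 × 1 = 1.325
  [5→7]: (1.15+0.67)/2 × 2 = 1.82
  [7→7.5]: (0.67+0.59)/2 × 0.5 = 0.315
  [7.5→9.5]: (0.59+0.34)/2 × 2 = 0.93
  [9.5→9.75]: (0.34+0.32)/2 × 0.25 = 0.0825
  Sum = 16.2925 µg/mL·h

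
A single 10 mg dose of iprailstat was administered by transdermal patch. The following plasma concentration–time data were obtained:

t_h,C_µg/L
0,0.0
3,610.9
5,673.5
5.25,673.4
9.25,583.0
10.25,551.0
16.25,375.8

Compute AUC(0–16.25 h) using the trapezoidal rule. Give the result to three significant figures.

AUC = 8230 µg/L·h

Trapezoidal AUC_0→16.25:
  [0→3]: (0.0+610.9)/2 × 3 = 916.35
  [3→5]: (610.9+673.5)/2 × 2 = 1284.4
  [5→5.25]: (673.5+673.4)/2 × 0.25 = 168.3625
  [5.25→9.25]: (673.4+583.0)/2 × 4 = 2512.8
  [9.25→10.25]: (583.0+551.0)/2 × 1 = 567.0
  [10.25→16.25]: (551.0+375.8)/2 × 6 = 2780.4
  Sum = 8229.3125 µg/L·h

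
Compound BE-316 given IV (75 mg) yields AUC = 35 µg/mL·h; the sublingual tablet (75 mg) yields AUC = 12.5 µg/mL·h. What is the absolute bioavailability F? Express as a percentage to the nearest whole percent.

F = 36%

F = (AUC_ev / D_ev) / (AUC_iv / D_iv)
  = (12.5/75) / (35/75)
  = 0.166667 / 0.466667 = 0.3571
  = 35.71%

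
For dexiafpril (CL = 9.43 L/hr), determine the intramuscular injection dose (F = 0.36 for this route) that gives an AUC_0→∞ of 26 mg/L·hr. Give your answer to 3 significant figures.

Dose = 681 mg

Dose = CL × AUC_0→∞ / F
     = 9.43 × 26 / 0.36 = 681.056 mg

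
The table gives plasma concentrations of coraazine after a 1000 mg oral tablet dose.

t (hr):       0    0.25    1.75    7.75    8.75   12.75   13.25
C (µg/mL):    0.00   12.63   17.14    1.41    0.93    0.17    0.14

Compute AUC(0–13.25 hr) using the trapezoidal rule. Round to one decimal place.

AUC = 83.0 µg/mL·hr

Trapezoidal AUC_0→13.25:
  [0→0.25]: (0.00+12.63)/2 × 0.25 = 1.57875
  [0.25→1.75]: (12.63+17.14)/2 × 1.5 = 22.3275
  [1.75→7.75]: (17.14+1.41)/2 × 6 = 55.65
  [7.75→8.75]: (1.41+0.93)/2 × 1 = 1.17
  [8.75→12.75]: (0.93+0.17)/2 × 4 = 2.2
  [12.75→13.25]: (0.17+0.14)/2 × 0.5 = 0.0775
  Sum = 83.00375 µg/mL·hr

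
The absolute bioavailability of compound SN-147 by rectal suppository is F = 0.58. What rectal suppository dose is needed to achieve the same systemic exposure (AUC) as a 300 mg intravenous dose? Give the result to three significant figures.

D_rectal = 517 mg

For equal systemic exposure: F × D_ev = D_iv
D_ev = D_iv / F = 300 / 0.58 = 517.241 mg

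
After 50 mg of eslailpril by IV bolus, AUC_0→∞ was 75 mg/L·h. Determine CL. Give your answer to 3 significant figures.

CL = Dose_iv / AUC_0→∞
   = 50 / 75 = 0.666667 L/h

CL = 0.667 L/h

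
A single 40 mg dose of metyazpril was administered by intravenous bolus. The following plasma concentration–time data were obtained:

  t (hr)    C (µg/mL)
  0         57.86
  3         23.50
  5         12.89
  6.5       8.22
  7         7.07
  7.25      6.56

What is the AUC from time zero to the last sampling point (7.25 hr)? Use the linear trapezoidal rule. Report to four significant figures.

Trapezoidal AUC_0→7.25:
  [0→3]: (57.86+23.50)/2 × 3 = 122.04
  [3→5]: (23.50+12.89)/2 × 2 = 36.39
  [5→6.5]: (12.89+8.22)/2 × 1.5 = 15.8325
  [6.5→7]: (8.22+7.07)/2 × 0.5 = 3.8225
  [7→7.25]: (7.07+6.56)/2 × 0.25 = 1.70375
  Sum = 179.78875 µg/mL·hr

AUC = 179.8 µg/mL·hr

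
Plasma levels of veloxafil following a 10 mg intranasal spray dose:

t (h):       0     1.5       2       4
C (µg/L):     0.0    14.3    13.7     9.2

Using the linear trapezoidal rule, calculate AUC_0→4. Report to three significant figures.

Trapezoidal AUC_0→4:
  [0→1.5]: (0.0+14.3)/2 × 1.5 = 10.725
  [1.5→2]: (14.3+13.7)/2 × 0.5 = 7.0
  [2→4]: (13.7+9.2)/2 × 2 = 22.9
  Sum = 40.625 µg/L·h

AUC = 40.6 µg/L·h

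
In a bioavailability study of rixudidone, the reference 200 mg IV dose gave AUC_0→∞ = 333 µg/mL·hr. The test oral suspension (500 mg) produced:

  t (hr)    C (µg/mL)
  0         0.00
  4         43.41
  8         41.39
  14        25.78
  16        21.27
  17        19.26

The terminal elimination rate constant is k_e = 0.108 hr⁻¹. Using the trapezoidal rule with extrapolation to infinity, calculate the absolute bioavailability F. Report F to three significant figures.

F = 0.845

Trapezoidal AUC_0→17 (oral suspension):
  [0→4]: (0.00+43.41)/2 × 4 = 86.82
  [4→8]: (43.41+41.39)/2 × 4 = 169.6
  [8→14]: (41.39+25.78)/2 × 6 = 201.51
  [14→16]: (25.78+21.27)/2 × 2 = 47.05
  [16→17]: (21.27+19.26)/2 × 1 = 20.265
  Sum = 525.245 µg/mL·hr
Tail: C_last/k_e = 19.26/0.108 = 178.333
AUC_0→∞ (oral suspension) = 525.245 + 178.333 = 703.578 µg/mL·hr
F = (AUC_ev/D_ev)/(AUC_iv/D_iv) = (703.578/500)/(333/200) = 1.407156/1.665 = 0.8451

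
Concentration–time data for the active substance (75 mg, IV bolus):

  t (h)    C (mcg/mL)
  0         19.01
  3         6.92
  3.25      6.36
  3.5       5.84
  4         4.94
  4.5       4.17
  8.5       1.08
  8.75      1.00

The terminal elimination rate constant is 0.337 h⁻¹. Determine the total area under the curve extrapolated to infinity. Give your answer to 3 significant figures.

AUC = 60.8 mcg/mL·h

Trapezoidal AUC_0→8.75:
  [0→3]: (19.01+6.92)/2 × 3 = 38.895
  [3→3.25]: (6.92+6.36)/2 × 0.25 = 1.66
  [3.25→3.5]: (6.36+5.84)/2 × 0.25 = 1.525
  [3.5→4]: (5.84+4.94)/2 × 0.5 = 2.695
  [4→4.5]: (4.94+4.17)/2 × 0.5 = 2.2775
  [4.5→8.5]: (4.17+1.08)/2 × 4 = 10.5
  [8.5→8.75]: (1.08+1.00)/2 × 0.25 = 0.26
  Sum = 57.8125 mcg/mL·h
Extrapolated tail: C_last / k_e = 1.00 / 0.337 = 2.967
AUC_0→∞ = 57.8125 + 2.967 = 60.7795 mcg/mL·h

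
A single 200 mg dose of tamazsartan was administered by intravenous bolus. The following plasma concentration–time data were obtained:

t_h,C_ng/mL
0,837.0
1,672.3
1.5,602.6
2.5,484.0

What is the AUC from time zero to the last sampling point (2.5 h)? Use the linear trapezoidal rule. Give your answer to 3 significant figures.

Trapezoidal AUC_0→2.5:
  [0→1]: (837.0+672.3)/2 × 1 = 754.65
  [1→1.5]: (672.3+602.6)/2 × 0.5 = 318.725
  [1.5→2.5]: (602.6+484.0)/2 × 1 = 543.3
  Sum = 1616.675 ng/mL·h

AUC = 1620 ng/mL·h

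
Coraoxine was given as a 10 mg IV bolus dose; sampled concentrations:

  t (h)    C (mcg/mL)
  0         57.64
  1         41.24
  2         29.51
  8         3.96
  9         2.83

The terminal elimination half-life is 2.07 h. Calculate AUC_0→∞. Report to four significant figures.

AUC = 197.1 mcg/mL·h

Trapezoidal AUC_0→9:
  [0→1]: (57.64+41.24)/2 × 1 = 49.44
  [1→2]: (41.24+29.51)/2 × 1 = 35.375
  [2→8]: (29.51+3.96)/2 × 6 = 100.41
  [8→9]: (3.96+2.83)/2 × 1 = 3.395
  Sum = 188.62 mcg/mL·h
k_e = ln2 / t½ = 0.693147 / 2.07 = 0.3349 h^-1
Extrapolated tail: C_last / k_e = 2.83 / 0.3349 = 8.450
AUC_0→∞ = 188.62 + 8.450 = 197.07 mcg/mL·h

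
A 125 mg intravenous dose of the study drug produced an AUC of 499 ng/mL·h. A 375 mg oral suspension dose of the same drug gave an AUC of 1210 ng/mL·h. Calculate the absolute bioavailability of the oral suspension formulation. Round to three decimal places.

F = (AUC_ev / D_ev) / (AUC_iv / D_iv)
  = (1210/375) / (499/125)
  = 3.22667 / 3.992 = 0.8083

F = 0.808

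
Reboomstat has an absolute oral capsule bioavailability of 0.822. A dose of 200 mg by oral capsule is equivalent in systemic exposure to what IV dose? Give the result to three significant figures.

Systemic exposure from an extravascular dose = F × D_ev, so the equivalent IV dose is F × D_ev.
D_iv = F × D_ev = 0.822 × 200 = 164.4 mg

D_iv = 164 mg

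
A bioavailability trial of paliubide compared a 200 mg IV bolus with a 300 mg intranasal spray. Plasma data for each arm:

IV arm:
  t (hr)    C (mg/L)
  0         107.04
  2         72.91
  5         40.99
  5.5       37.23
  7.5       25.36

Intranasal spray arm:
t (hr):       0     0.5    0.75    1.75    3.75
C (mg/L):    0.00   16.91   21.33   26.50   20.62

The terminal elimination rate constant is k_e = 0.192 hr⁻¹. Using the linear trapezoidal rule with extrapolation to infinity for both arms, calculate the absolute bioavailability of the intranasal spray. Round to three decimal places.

Trapezoidal AUC_0→7.5 (IV):
  [0→2]: (107.04+72.91)/2 × 2 = 179.95
  [2→5]: (72.91+40.99)/2 × 3 = 170.85
  [5→5.5]: (40.99+37.23)/2 × 0.5 = 19.555
  [5.5→7.5]: (37.23+25.36)/2 × 2 = 62.59
  Sum = 432.945 mg/L·hr
IV tail: 25.36/0.192 = 132.083; AUC_iv,0→∞ = 432.945 + 132.083 = 565.028 mg/L·hr
Trapezoidal AUC_0→3.75 (intranasal spray):
  [0→0.5]: (0.00+16.91)/2 × 0.5 = 4.2275
  [0.5→0.75]: (16.91+21.33)/2 × 0.25 = 4.78
  [0.75→1.75]: (21.33+26.50)/2 × 1 = 23.915
  [1.75→3.75]: (26.50+20.62)/2 × 2 = 47.12
  Sum = 80.0425 mg/L·hr
intranasal spray tail: 20.62/0.192 = 107.396; AUC_ev,0→∞ = 80.0425 + 107.396 = 187.4385 mg/L·hr
F = (AUC_ev/D_ev)/(AUC_iv/D_iv) = (187.4385/300)/(565.028/200) = 0.624795/2.82514 = 0.2212

F = 0.221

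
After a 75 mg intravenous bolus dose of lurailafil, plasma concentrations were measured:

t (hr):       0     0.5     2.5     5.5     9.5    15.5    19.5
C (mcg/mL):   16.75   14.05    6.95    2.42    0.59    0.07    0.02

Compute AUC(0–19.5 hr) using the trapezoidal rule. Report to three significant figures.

AUC = 50.9 mcg/mL·hr

Trapezoidal AUC_0→19.5:
  [0→0.5]: (16.75+14.05)/2 × 0.5 = 7.7
  [0.5→2.5]: (14.05+6.95)/2 × 2 = 21.0
  [2.5→5.5]: (6.95+2.42)/2 × 3 = 14.055
  [5.5→9.5]: (2.42+0.59)/2 × 4 = 6.02
  [9.5→15.5]: (0.59+0.07)/2 × 6 = 1.98
  [15.5→19.5]: (0.07+0.02)/2 × 4 = 0.18
  Sum = 50.935 mcg/mL·hr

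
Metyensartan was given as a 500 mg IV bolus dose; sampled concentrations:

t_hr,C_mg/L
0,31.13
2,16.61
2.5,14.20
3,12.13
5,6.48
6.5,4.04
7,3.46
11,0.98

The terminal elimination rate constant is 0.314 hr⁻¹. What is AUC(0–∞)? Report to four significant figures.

AUC = 102.4 mg/L·hr

Trapezoidal AUC_0→11:
  [0→2]: (31.13+16.61)/2 × 2 = 47.74
  [2→2.5]: (16.61+14.20)/2 × 0.5 = 7.7025
  [2.5→3]: (14.20+12.13)/2 × 0.5 = 6.5825
  [3→5]: (12.13+6.48)/2 × 2 = 18.61
  [5→6.5]: (6.48+4.04)/2 × 1.5 = 7.89
  [6.5→7]: (4.04+3.46)/2 × 0.5 = 1.875
  [7→11]: (3.46+0.98)/2 × 4 = 8.88
  Sum = 99.28 mg/L·hr
Extrapolated tail: C_last / k_e = 0.98 / 0.314 = 3.121
AUC_0→∞ = 99.28 + 3.121 = 102.401 mg/L·hr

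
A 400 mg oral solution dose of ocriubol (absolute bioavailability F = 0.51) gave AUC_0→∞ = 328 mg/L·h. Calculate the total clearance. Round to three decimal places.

CL = 0.622 L/h

CL = F × Dose / AUC_0→∞
   = 0.51 × 400 / 328 = 0.621951 L/h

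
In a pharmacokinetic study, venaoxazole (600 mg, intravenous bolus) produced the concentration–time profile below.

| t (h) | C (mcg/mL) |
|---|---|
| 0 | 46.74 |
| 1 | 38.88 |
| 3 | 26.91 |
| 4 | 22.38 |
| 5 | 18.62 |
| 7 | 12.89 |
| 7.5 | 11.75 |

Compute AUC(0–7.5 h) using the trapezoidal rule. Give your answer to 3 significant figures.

AUC = 191 mcg/mL·h

Trapezoidal AUC_0→7.5:
  [0→1]: (46.74+38.88)/2 × 1 = 42.81
  [1→3]: (38.88+26.91)/2 × 2 = 65.79
  [3→4]: (26.91+22.38)/2 × 1 = 24.645
  [4→5]: (22.38+18.62)/2 × 1 = 20.5
  [5→7]: (18.62+12.89)/2 × 2 = 31.51
  [7→7.5]: (12.89+11.75)/2 × 0.5 = 6.16
  Sum = 191.415 mcg/mL·h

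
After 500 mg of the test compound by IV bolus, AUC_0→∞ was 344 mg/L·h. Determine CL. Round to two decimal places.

CL = 1.45 L/h

CL = Dose_iv / AUC_0→∞
   = 500 / 344 = 1.45349 L/h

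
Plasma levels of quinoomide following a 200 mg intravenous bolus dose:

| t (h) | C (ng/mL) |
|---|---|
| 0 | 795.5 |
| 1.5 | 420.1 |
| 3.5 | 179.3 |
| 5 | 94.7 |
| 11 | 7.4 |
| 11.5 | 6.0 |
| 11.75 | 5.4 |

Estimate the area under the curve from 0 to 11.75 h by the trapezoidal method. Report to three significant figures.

AUC = 2030 ng/mL·h

Trapezoidal AUC_0→11.75:
  [0→1.5]: (795.5+420.1)/2 × 1.5 = 911.7
  [1.5→3.5]: (420.1+179.3)/2 × 2 = 599.4
  [3.5→5]: (179.3+94.7)/2 × 1.5 = 205.5
  [5→11]: (94.7+7.4)/2 × 6 = 306.3
  [11→11.5]: (7.4+6.0)/2 × 0.5 = 3.35
  [11.5→11.75]: (6.0+5.4)/2 × 0.25 = 1.425
  Sum = 2027.675 ng/mL·h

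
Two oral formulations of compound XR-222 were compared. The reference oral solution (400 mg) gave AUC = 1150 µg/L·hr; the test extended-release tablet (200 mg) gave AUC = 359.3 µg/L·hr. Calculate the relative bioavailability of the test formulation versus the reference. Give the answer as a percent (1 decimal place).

F_rel = 62.5%

F_rel = (AUC_test/D_test) / (AUC_ref/D_ref)
      = (359.3/200) / (1150/400)
      = 1.7965 / 2.875 = 0.6249 = 62.49%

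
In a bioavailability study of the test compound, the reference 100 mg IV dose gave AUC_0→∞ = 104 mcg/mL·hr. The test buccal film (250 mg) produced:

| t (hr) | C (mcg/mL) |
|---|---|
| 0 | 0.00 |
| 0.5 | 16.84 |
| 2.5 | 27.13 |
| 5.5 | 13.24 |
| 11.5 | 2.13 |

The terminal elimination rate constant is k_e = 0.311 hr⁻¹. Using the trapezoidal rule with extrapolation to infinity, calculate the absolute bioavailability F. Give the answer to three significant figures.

F = 0.622

Trapezoidal AUC_0→11.5 (buccal film):
  [0→0.5]: (0.00+16.84)/2 × 0.5 = 4.21
  [0.5→2.5]: (16.84+27.13)/2 × 2 = 43.97
  [2.5→5.5]: (27.13+13.24)/2 × 3 = 60.555
  [5.5→11.5]: (13.24+2.13)/2 × 6 = 46.11
  Sum = 154.845 mcg/mL·hr
Tail: C_last/k_e = 2.13/0.311 = 6.849
AUC_0→∞ (buccal film) = 154.845 + 6.849 = 161.694 mcg/mL·hr
F = (AUC_ev/D_ev)/(AUC_iv/D_iv) = (161.694/250)/(104/100) = 0.646776/1.04 = 0.6219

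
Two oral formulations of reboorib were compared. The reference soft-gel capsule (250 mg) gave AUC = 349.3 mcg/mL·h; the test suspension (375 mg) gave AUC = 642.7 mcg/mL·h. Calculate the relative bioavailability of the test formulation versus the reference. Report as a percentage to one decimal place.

F_rel = (AUC_test/D_test) / (AUC_ref/D_ref)
      = (642.7/375) / (349.3/250)
      = 1.71387 / 1.3972 = 1.2266 = 122.66%

F_rel = 122.7%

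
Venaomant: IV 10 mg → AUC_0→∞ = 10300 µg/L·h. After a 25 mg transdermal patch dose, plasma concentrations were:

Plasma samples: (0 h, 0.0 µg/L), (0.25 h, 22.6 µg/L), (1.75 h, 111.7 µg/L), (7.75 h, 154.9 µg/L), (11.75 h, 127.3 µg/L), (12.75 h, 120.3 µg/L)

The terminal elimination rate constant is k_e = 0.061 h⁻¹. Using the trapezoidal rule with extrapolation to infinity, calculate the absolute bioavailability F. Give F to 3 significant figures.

Trapezoidal AUC_0→12.75 (transdermal patch):
  [0→0.25]: (0.0+22.6)/2 × 0.25 = 2.825
  [0.25→1.75]: (22.6+111.7)/2 × 1.5 = 100.725
  [1.75→7.75]: (111.7+154.9)/2 × 6 = 799.8
  [7.75→11.75]: (154.9+127.3)/2 × 4 = 564.4
  [11.75→12.75]: (127.3+120.3)/2 × 1 = 123.8
  Sum = 1591.55 µg/L·h
Tail: C_last/k_e = 120.3/0.061 = 1972.131
AUC_0→∞ (transdermal patch) = 1591.55 + 1972.131 = 3563.681 µg/L·h
F = (AUC_ev/D_ev)/(AUC_iv/D_iv) = (3563.681/25)/(10300/10) = 142.54724/1030 = 0.1384

F = 0.138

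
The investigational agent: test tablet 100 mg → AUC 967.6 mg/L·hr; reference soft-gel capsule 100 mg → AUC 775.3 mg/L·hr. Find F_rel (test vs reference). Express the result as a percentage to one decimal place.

F_rel = (AUC_test/D_test) / (AUC_ref/D_ref)
      = (967.6/100) / (775.3/100)
      = 9.676 / 7.753 = 1.2480 = 124.80%

F_rel = 124.8%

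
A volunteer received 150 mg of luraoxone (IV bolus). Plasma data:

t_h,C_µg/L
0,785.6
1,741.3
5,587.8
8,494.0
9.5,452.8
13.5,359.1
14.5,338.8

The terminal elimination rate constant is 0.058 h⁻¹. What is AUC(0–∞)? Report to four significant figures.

AUC = 13570 µg/L·h

Trapezoidal AUC_0→14.5:
  [0→1]: (785.6+741.3)/2 × 1 = 763.45
  [1→5]: (741.3+587.8)/2 × 4 = 2658.2
  [5→8]: (587.8+494.0)/2 × 3 = 1622.7
  [8→9.5]: (494.0+452.8)/2 × 1.5 = 710.1
  [9.5→13.5]: (452.8+359.1)/2 × 4 = 1623.8
  [13.5→14.5]: (359.1+338.8)/2 × 1 = 348.95
  Sum = 7727.2 µg/L·h
Extrapolated tail: C_last / k_e = 338.8 / 0.058 = 5841.379
AUC_0→∞ = 7727.2 + 5841.379 = 13568.579 µg/L·h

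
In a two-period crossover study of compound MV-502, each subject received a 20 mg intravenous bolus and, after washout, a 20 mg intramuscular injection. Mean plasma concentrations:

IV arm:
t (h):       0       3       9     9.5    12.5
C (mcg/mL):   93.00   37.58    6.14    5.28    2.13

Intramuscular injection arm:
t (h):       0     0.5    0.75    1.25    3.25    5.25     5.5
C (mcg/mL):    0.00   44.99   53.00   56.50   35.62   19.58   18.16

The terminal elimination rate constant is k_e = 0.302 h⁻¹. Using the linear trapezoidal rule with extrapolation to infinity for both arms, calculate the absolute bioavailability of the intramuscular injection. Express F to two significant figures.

F = 0.76

Trapezoidal AUC_0→12.5 (IV):
  [0→3]: (93.00+37.58)/2 × 3 = 195.87
  [3→9]: (37.58+6.14)/2 × 6 = 131.16
  [9→9.5]: (6.14+5.28)/2 × 0.5 = 2.855
  [9.5→12.5]: (5.28+2.13)/2 × 3 = 11.115
  Sum = 341.0 mcg/mL·h
IV tail: 2.13/0.302 = 7.053; AUC_iv,0→∞ = 341.0 + 7.053 = 348.053 mcg/mL·h
Trapezoidal AUC_0→5.5 (intramuscular injection):
  [0→0.5]: (0.00+44.99)/2 × 0.5 = 11.2475
  [0.5→0.75]: (44.99+53.00)/2 × 0.25 = 12.24875
  [0.75→1.25]: (53.00+56.50)/2 × 0.5 = 27.375
  [1.25→3.25]: (56.50+35.62)/2 × 2 = 92.12
  [3.25→5.25]: (35.62+19.58)/2 × 2 = 55.2
  [5.25→5.5]: (19.58+18.16)/2 × 0.25 = 4.7175
  Sum = 202.90875 mcg/mL·h
intramuscular injection tail: 18.16/0.302 = 60.132; AUC_ev,0→∞ = 202.90875 + 60.132 = 263.04075 mcg/mL·h
F = (AUC_ev/D_ev)/(AUC_iv/D_iv) = (263.04075/20)/(348.053/20) = 13.152/17.40265 = 0.7557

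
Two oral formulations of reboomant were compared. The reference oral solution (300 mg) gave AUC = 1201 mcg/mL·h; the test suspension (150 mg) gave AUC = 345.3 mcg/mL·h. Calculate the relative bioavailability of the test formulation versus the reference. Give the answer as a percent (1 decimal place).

F_rel = (AUC_test/D_test) / (AUC_ref/D_ref)
      = (345.3/150) / (1201/300)
      = 2.302 / 4.00333 = 0.5750 = 57.50%

F_rel = 57.5%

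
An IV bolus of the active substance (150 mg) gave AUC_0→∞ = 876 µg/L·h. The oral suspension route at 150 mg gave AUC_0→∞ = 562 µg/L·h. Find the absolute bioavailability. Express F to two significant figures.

F = (AUC_ev / D_ev) / (AUC_iv / D_iv)
  = (562/150) / (876/150)
  = 3.74667 / 5.84 = 0.6416

F = 0.64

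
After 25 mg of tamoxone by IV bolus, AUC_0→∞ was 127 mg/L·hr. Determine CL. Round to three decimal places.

CL = 0.197 L/hr

CL = Dose_iv / AUC_0→∞
   = 25 / 127 = 0.19685 L/hr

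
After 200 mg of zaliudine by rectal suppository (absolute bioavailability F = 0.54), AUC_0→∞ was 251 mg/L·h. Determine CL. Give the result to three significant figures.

CL = 0.430 L/h

CL = F × Dose / AUC_0→∞
   = 0.54 × 200 / 251 = 0.430279 L/h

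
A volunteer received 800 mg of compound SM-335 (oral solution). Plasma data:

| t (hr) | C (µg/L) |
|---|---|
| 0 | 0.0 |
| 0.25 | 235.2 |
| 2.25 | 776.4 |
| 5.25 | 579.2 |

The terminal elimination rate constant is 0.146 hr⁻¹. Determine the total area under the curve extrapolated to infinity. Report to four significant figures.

AUC = 7042 µg/L·hr

Trapezoidal AUC_0→5.25:
  [0→0.25]: (0.0+235.2)/2 × 0.25 = 29.4
  [0.25→2.25]: (235.2+776.4)/2 × 2 = 1011.6
  [2.25→5.25]: (776.4+579.2)/2 × 3 = 2033.4
  Sum = 3074.4 µg/L·hr
Extrapolated tail: C_last / k_e = 579.2 / 0.146 = 3967.123
AUC_0→∞ = 3074.4 + 3967.123 = 7041.523 µg/L·hr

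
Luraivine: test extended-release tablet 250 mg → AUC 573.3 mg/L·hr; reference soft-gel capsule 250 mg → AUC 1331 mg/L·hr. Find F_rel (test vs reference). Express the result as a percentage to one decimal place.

F_rel = 43.1%

F_rel = (AUC_test/D_test) / (AUC_ref/D_ref)
      = (573.3/250) / (1331/250)
      = 2.2932 / 5.324 = 0.4307 = 43.07%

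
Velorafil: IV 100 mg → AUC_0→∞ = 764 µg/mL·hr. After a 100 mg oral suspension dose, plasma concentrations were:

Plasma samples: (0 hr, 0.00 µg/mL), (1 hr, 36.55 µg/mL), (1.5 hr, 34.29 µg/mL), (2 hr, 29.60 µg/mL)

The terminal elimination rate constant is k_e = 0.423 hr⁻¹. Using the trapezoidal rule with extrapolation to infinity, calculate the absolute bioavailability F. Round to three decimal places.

Trapezoidal AUC_0→2 (oral suspension):
  [0→1]: (0.00+36.55)/2 × 1 = 18.275
  [1→1.5]: (36.55+34.29)/2 × 0.5 = 17.71
  [1.5→2]: (34.29+29.60)/2 × 0.5 = 15.9725
  Sum = 51.9575 µg/mL·hr
Tail: C_last/k_e = 29.60/0.423 = 69.976
AUC_0→∞ (oral suspension) = 51.9575 + 69.976 = 121.9335 µg/mL·hr
F = (AUC_ev/D_ev)/(AUC_iv/D_iv) = (121.9335/100)/(764/100) = 1.219335/7.64 = 0.1596

F = 0.160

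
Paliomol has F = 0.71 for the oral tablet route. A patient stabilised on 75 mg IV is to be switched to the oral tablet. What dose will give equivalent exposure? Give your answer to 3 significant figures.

For equal systemic exposure: F × D_ev = D_iv
D_ev = D_iv / F = 75 / 0.71 = 105.634 mg

D_oral = 106 mg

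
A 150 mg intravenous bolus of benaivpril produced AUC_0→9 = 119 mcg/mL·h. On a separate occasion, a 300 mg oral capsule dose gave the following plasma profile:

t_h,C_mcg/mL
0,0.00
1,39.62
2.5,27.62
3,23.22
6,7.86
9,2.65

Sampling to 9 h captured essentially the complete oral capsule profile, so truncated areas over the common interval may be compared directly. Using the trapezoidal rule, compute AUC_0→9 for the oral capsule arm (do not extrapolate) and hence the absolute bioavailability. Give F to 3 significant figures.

Trapezoidal AUC_0→9 (oral capsule):
  [0→1]: (0.00+39.62)/2 × 1 = 19.81
  [1→2.5]: (39.62+27.62)/2 × 1.5 = 50.43
  [2.5→3]: (27.62+23.22)/2 × 0.5 = 12.71
  [3→6]: (23.22+7.86)/2 × 3 = 46.62
  [6→9]: (7.86+2.65)/2 × 3 = 15.765
  Sum = 145.335 mcg/mL·h
F = (AUC_ev/D_ev)/(AUC_iv/D_iv) = (145.335/300)/(119/150) = 0.48445/0.793333 = 0.6107

F = 0.611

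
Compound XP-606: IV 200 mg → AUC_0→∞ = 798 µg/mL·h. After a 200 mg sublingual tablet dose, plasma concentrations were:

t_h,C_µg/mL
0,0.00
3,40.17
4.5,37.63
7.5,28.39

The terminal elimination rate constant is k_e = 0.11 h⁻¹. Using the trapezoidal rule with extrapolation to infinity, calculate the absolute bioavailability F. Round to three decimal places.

F = 0.596

Trapezoidal AUC_0→7.5 (sublingual tablet):
  [0→3]: (0.00+40.17)/2 × 3 = 60.255
  [3→4.5]: (40.17+37.63)/2 × 1.5 = 58.35
  [4.5→7.5]: (37.63+28.39)/2 × 3 = 99.03
  Sum = 217.635 µg/mL·h
Tail: C_last/k_e = 28.39/0.11 = 258.091
AUC_0→∞ (sublingual tablet) = 217.635 + 258.091 = 475.726 µg/mL·h
F = (AUC_ev/D_ev)/(AUC_iv/D_iv) = (475.726/200)/(798/200) = 2.37863/3.99 = 0.5961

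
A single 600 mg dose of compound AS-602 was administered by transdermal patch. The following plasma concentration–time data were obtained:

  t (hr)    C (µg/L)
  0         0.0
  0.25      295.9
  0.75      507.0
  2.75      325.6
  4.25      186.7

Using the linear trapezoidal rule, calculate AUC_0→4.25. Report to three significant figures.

AUC = 1450 µg/L·hr

Trapezoidal AUC_0→4.25:
  [0→0.25]: (0.0+295.9)/2 × 0.25 = 36.9875
  [0.25→0.75]: (295.9+507.0)/2 × 0.5 = 200.725
  [0.75→2.75]: (507.0+325.6)/2 × 2 = 832.6
  [2.75→4.25]: (325.6+186.7)/2 × 1.5 = 384.225
  Sum = 1454.5375 µg/L·hr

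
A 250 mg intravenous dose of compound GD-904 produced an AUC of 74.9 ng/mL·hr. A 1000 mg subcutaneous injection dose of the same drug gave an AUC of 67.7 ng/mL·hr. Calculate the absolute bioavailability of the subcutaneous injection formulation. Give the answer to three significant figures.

F = 0.226

F = (AUC_ev / D_ev) / (AUC_iv / D_iv)
  = (67.7/1000) / (74.9/250)
  = 0.0677 / 0.2996 = 0.2260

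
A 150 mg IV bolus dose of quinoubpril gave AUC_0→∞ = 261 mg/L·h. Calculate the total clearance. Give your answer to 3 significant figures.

CL = 0.575 L/h

CL = Dose_iv / AUC_0→∞
   = 150 / 261 = 0.574713 L/h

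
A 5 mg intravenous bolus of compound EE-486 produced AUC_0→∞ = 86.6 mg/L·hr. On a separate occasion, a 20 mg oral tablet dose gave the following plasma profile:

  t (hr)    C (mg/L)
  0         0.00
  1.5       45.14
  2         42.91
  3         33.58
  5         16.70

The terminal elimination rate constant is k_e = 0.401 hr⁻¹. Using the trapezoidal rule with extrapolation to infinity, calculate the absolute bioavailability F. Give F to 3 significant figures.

F = 0.537

Trapezoidal AUC_0→5 (oral tablet):
  [0→1.5]: (0.00+45.14)/2 × 1.5 = 33.855
  [1.5→2]: (45.14+42.91)/2 × 0.5 = 22.0125
  [2→3]: (42.91+33.58)/2 × 1 = 38.245
  [3→5]: (33.58+16.70)/2 × 2 = 50.28
  Sum = 144.3925 mg/L·hr
Tail: C_last/k_e = 16.70/0.401 = 41.646
AUC_0→∞ (oral tablet) = 144.3925 + 41.646 = 186.0385 mg/L·hr
F = (AUC_ev/D_ev)/(AUC_iv/D_iv) = (186.0385/20)/(86.6/5) = 9.301925/17.32 = 0.5371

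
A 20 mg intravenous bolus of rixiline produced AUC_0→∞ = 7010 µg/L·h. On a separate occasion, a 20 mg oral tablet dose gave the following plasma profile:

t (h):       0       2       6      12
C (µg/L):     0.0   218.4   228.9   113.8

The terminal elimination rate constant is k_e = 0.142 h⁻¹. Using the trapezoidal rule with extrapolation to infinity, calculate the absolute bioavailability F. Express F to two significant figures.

F = 0.42

Trapezoidal AUC_0→12 (oral tablet):
  [0→2]: (0.0+218.4)/2 × 2 = 218.4
  [2→6]: (218.4+228.9)/2 × 4 = 894.6
  [6→12]: (228.9+113.8)/2 × 6 = 1028.1
  Sum = 2141.1 µg/L·h
Tail: C_last/k_e = 113.8/0.142 = 801.408
AUC_0→∞ (oral tablet) = 2141.1 + 801.408 = 2942.508 µg/L·h
F = (AUC_ev/D_ev)/(AUC_iv/D_iv) = (2942.508/20)/(7010/20) = 147.1254/350.5 = 0.4198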